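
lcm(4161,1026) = 74898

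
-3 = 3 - 6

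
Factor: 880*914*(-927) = - 745604640 = -2^5*3^2 * 5^1*11^1*103^1*457^1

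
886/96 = 443/48 = 9.23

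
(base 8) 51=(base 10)41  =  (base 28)1D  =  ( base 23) 1i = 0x29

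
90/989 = 90/989 = 0.09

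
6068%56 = 20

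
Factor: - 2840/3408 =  - 5/6 = -  2^(-1 ) * 3^( - 1 ) * 5^1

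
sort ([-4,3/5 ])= [ - 4, 3/5] 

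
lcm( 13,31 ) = 403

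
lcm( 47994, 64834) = 3695538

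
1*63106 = 63106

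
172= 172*1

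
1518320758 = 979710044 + 538610714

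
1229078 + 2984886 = 4213964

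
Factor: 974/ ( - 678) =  - 487/339 = - 3^( - 1)*113^ (-1)*487^1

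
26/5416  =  13/2708 = 0.00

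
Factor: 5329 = 73^2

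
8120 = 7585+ 535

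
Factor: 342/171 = 2^1= 2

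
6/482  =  3/241 = 0.01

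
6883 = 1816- - 5067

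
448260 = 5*89652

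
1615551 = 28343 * 57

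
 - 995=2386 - 3381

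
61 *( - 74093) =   -  4519673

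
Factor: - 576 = - 2^6*3^2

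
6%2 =0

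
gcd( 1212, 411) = 3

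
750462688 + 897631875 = 1648094563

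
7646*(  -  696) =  - 5321616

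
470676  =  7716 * 61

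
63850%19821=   4387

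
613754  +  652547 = 1266301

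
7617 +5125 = 12742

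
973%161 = 7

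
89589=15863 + 73726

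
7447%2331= 454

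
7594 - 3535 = 4059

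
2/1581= 2/1581 = 0.00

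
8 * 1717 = 13736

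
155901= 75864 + 80037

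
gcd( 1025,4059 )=41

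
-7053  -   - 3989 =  - 3064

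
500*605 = 302500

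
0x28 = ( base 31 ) 19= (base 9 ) 44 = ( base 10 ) 40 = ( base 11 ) 37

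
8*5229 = 41832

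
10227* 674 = 6892998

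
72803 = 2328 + 70475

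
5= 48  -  43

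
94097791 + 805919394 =900017185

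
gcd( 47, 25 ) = 1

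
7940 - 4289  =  3651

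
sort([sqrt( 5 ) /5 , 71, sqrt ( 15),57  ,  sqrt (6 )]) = [ sqrt( 5 ) /5 , sqrt(6 ), sqrt(15),57, 71 ]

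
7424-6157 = 1267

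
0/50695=0 = 0.00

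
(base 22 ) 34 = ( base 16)46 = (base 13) 55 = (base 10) 70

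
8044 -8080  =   - 36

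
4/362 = 2/181= 0.01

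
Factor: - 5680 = - 2^4 *5^1 * 71^1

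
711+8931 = 9642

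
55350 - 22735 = 32615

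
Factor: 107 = 107^1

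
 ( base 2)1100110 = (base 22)4E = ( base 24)46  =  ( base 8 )146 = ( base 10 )102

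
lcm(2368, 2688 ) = 99456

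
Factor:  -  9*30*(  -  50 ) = 2^2*3^3*5^3 = 13500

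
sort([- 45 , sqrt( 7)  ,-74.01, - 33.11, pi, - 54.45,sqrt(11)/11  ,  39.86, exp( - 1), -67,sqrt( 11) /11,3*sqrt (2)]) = [ - 74.01, - 67, - 54.45, - 45, - 33.11,  sqrt( 11) /11 , sqrt( 11)/11, exp (-1),  sqrt( 7) , pi,  3*sqrt(2),39.86]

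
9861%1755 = 1086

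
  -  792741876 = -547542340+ - 245199536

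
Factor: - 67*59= - 3953 = - 59^1*67^1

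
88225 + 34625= 122850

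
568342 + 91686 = 660028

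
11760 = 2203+9557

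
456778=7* 65254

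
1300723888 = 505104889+795618999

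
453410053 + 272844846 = 726254899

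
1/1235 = 1/1235 = 0.00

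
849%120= 9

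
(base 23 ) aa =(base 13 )156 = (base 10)240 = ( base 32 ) 7g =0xF0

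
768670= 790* 973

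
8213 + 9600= 17813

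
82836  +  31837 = 114673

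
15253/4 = 15253/4 = 3813.25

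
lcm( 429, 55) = 2145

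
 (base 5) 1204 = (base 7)344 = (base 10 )179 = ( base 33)5e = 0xB3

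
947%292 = 71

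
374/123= 374/123 = 3.04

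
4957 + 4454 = 9411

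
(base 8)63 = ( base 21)29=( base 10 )51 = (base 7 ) 102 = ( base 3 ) 1220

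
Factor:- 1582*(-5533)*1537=13453677622 = 2^1*7^1*11^1*29^1*53^1*113^1 * 503^1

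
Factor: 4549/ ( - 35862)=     -  2^( - 1)*3^( - 1 )  *43^( - 1)*139^( - 1)*4549^1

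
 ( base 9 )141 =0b1110110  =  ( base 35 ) 3D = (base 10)118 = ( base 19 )64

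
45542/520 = 22771/260 = 87.58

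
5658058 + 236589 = 5894647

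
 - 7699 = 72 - 7771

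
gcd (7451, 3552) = 1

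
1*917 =917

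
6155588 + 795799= 6951387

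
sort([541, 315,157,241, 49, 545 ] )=[49,157,  241, 315, 541, 545] 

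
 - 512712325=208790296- 721502621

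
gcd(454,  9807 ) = 1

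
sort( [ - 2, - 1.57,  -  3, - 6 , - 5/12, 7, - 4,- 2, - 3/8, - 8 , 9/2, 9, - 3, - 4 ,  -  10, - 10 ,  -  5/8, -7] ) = [  -  10 ,  -  10, - 8,  -  7,  -  6,-4,- 4, - 3, - 3, - 2, - 2,-1.57, - 5/8, - 5/12, - 3/8,9/2,7, 9]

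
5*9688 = 48440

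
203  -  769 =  - 566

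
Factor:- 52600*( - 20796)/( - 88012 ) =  - 2^3*3^1*5^2*263^1*1733^1*22003^( - 1) = - 273467400/22003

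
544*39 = 21216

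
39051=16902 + 22149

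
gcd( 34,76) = 2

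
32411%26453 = 5958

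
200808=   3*66936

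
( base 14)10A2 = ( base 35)2cg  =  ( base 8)5506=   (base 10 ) 2886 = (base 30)366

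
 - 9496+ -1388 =-10884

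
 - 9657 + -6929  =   - 16586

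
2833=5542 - 2709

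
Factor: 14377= 11^1 * 1307^1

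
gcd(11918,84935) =1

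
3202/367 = 8 + 266/367 = 8.72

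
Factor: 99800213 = 1129^1*88397^1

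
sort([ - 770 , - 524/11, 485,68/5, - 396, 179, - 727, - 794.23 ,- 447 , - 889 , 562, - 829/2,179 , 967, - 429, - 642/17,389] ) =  [ - 889, - 794.23, -770 , - 727, - 447, - 429, - 829/2, - 396, -524/11 ,- 642/17 , 68/5,179,179 , 389, 485 , 562, 967] 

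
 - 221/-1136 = 221/1136 = 0.19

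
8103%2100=1803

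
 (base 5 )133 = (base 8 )53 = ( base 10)43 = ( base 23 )1K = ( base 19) 25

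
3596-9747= - 6151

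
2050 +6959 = 9009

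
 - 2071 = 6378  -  8449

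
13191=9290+3901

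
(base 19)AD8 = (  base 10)3865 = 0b111100011001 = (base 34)3bn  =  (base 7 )14161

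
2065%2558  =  2065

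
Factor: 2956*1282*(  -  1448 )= - 5487329216 = - 2^6 * 181^1*641^1*739^1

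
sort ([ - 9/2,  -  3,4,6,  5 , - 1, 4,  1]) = [ - 9/2,-3, - 1,  1, 4, 4,5,  6]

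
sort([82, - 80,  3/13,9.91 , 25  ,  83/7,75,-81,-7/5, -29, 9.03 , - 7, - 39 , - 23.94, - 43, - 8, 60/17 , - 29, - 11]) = [ - 81,  -  80, - 43 , - 39,-29,-29 , - 23.94, - 11,-8 ,-7,  -  7/5,3/13 , 60/17, 9.03, 9.91,83/7, 25 , 75 , 82]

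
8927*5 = 44635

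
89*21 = 1869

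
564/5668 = 141/1417 = 0.10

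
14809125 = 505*29325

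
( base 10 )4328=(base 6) 32012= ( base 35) 3in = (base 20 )AG8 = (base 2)1000011101000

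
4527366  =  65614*69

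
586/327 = 586/327= 1.79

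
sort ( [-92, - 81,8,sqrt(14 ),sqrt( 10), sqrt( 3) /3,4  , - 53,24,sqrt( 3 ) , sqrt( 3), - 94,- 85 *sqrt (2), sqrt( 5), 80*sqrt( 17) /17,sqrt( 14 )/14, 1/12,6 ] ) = [ - 85*sqrt(2 ), - 94, - 92, - 81, - 53,1/12, sqrt (14)/14,sqrt(3 )/3,sqrt(3 ),  sqrt(3 ), sqrt( 5 ) , sqrt(10),sqrt(14), 4,6,8,80 * sqrt( 17 )/17,24] 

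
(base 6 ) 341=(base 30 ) 4d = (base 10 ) 133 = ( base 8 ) 205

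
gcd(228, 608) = 76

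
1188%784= 404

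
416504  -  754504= -338000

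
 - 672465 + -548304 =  - 1220769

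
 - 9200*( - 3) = 27600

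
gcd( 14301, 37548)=63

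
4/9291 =4/9291  =  0.00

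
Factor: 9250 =2^1*5^3*37^1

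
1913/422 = 1913/422 = 4.53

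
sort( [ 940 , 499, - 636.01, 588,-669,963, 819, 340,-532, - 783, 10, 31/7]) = [ - 783,-669, - 636.01, - 532, 31/7,10, 340 , 499, 588, 819, 940, 963 ] 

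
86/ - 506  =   - 43/253 = - 0.17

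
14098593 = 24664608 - 10566015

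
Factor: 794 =2^1*397^1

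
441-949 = -508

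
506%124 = 10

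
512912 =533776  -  20864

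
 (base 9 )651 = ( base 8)1024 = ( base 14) 2a0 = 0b1000010100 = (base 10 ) 532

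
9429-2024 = 7405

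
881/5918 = 881/5918  =  0.15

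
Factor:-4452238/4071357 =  - 2^1*3^( - 3)*7^2*181^1*251^1*150791^( - 1 ) 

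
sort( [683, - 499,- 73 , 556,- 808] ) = [ - 808, - 499,-73, 556,  683]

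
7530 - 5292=2238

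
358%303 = 55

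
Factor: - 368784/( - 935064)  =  2^1 * 3^( -3 )* 37^( - 1)*197^1 = 394/999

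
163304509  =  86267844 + 77036665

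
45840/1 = 45840 =45840.00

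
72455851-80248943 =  - 7793092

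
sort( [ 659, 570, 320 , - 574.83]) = [ - 574.83, 320,570, 659 ]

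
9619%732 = 103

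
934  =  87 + 847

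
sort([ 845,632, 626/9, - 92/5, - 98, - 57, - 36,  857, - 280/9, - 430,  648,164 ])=[ - 430,-98, - 57, - 36,  -  280/9,-92/5, 626/9,  164 , 632, 648, 845,857 ] 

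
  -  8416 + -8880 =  - 17296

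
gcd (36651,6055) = 1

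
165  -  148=17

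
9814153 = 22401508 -12587355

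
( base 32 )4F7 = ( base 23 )8f6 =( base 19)CD4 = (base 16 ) 11E7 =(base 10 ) 4583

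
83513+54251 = 137764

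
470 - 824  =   - 354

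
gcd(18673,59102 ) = 1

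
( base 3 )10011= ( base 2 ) 1010101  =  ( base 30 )2p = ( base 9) 104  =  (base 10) 85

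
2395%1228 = 1167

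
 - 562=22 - 584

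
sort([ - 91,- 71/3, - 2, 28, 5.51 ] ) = [  -  91,-71/3, - 2,  5.51, 28 ] 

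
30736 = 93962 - 63226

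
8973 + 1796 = 10769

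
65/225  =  13/45= 0.29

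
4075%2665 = 1410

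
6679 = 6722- 43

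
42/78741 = 14/26247 = 0.00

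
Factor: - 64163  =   - 11^1*19^1*307^1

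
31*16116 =499596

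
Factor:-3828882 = - 2^1*3^1*638147^1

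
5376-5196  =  180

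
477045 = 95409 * 5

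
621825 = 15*41455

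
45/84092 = 45/84092 = 0.00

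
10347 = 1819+8528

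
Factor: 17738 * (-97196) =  -1724062648 = -  2^3*7^2 *11^1*  47^2*181^1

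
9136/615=9136/615 = 14.86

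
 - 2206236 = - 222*9938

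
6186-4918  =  1268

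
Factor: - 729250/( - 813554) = 5^3 *7^( -1)*2917^1 *58111^(- 1) =364625/406777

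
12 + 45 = 57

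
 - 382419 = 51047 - 433466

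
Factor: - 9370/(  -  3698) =5^1* 43^( -2)*937^1  =  4685/1849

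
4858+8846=13704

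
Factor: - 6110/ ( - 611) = 2^1*5^1  =  10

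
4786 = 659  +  4127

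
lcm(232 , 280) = 8120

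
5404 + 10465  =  15869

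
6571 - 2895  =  3676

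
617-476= 141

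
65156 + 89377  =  154533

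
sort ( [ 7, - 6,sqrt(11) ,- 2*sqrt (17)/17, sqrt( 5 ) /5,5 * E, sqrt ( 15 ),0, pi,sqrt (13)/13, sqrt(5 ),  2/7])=[ - 6,-2*sqrt(17)/17, 0,sqrt( 13 ) /13,2/7,  sqrt( 5) /5, sqrt( 5),pi,sqrt( 11 ),sqrt( 15 ),7 , 5 *E ]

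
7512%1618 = 1040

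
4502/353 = 4502/353 = 12.75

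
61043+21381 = 82424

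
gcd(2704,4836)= 52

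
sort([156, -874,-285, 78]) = [ - 874,  -  285,78, 156 ] 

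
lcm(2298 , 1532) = 4596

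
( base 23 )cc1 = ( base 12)3a01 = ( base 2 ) 1100111100001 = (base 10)6625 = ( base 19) I6D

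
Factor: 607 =607^1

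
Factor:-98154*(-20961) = 2057405994 = 2^1*3^4 * 7^1 * 17^1*19^1*41^1*137^1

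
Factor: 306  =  2^1*3^2*17^1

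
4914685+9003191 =13917876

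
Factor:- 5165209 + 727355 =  - 2^1*37^1 * 59971^1 = -4437854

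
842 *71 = 59782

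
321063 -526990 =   -  205927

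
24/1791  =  8/597 = 0.01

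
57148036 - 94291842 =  - 37143806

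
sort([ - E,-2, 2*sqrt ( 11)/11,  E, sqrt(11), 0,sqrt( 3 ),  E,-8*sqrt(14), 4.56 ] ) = [ -8*sqrt (14 ), - E, - 2, 0 , 2*sqrt(11 ) /11, sqrt( 3 ),  E, E,sqrt( 11),4.56 ] 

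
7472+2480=9952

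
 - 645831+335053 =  - 310778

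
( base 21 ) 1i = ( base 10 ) 39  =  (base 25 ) 1E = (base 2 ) 100111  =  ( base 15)29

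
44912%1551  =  1484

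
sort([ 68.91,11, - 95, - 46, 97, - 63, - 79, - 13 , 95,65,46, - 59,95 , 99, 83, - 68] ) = [-95, - 79, - 68, - 63, - 59, - 46,-13,11,46,65,68.91,83,95, 95, 97,99 ]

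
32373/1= 32373=32373.00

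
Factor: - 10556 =  -  2^2*7^1*13^1*29^1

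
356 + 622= 978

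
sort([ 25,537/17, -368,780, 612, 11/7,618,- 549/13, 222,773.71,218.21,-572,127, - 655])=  [-655, - 572,  -  368,-549/13, 11/7, 25, 537/17,127 , 218.21 , 222, 612,  618, 773.71,780]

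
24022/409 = 58 + 300/409 = 58.73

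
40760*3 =122280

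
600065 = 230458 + 369607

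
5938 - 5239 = 699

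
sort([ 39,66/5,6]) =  [ 6,66/5, 39]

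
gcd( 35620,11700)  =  260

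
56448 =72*784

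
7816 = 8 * 977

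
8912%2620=1052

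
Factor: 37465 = 5^1*59^1 * 127^1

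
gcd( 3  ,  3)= 3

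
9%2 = 1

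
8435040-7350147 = 1084893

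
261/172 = 261/172 = 1.52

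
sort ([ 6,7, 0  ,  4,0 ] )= [0, 0 , 4, 6, 7 ] 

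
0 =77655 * 0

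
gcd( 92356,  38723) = 1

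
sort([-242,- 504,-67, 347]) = [ - 504,-242 , -67,  347]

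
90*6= 540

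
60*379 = 22740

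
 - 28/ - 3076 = 7/769 = 0.01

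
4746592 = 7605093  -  2858501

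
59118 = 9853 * 6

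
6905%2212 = 269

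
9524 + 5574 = 15098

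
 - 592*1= - 592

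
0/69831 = 0 = 0.00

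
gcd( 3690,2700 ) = 90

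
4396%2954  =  1442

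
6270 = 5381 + 889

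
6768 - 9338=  - 2570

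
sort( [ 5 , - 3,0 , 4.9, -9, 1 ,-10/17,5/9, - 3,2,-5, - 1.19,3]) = [ - 9, - 5, - 3, - 3, - 1.19, - 10/17, 0,5/9,1,2,3,4.9,5 ] 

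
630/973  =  90/139   =  0.65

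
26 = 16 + 10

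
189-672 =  - 483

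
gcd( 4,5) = 1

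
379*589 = 223231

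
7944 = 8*993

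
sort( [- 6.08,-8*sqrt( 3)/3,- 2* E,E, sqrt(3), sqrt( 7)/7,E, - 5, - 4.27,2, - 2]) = [ - 6.08, - 2*E, - 5,-8* sqrt( 3)/3, - 4.27, - 2, sqrt( 7)/7, sqrt( 3),2,  E,E] 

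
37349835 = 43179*865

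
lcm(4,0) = 0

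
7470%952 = 806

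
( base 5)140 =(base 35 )1A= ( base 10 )45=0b101101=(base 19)27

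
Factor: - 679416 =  - 2^3*3^1 * 28309^1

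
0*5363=0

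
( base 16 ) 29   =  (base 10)41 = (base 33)18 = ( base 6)105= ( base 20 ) 21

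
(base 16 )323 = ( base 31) PS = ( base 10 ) 803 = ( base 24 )19B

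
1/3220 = 1/3220  =  0.00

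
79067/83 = 952 + 51/83 = 952.61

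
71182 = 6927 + 64255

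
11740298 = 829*14162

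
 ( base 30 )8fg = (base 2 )1110111110010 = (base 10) 7666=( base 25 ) c6g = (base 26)B8M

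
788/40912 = 197/10228 = 0.02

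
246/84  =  41/14 = 2.93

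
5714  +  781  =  6495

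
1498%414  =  256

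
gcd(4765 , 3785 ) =5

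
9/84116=9/84116 = 0.00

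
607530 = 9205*66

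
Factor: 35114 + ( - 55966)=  - 20852 = - 2^2*13^1*401^1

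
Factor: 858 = 2^1*3^1*11^1 * 13^1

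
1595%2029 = 1595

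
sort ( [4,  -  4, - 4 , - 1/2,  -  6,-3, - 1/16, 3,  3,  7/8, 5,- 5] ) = [ - 6, - 5 , - 4, - 4  , - 3,  -  1/2, - 1/16, 7/8,3, 3,  4, 5] 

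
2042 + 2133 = 4175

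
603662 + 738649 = 1342311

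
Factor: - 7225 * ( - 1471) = 10627975 = 5^2*17^2 * 1471^1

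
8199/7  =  1171 + 2/7 =1171.29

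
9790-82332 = -72542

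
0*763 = 0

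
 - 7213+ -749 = - 7962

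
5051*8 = 40408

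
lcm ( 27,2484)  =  2484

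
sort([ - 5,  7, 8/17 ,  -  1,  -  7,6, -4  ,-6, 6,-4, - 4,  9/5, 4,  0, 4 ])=[ - 7, - 6, -5,  -  4, - 4, - 4,  -  1, 0,8/17,9/5, 4, 4, 6,6, 7 ] 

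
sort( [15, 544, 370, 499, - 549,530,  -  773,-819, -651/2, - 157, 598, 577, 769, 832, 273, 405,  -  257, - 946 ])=[ - 946,-819, - 773,  -  549, - 651/2, - 257,-157, 15 , 273, 370, 405, 499,530  ,  544, 577 , 598,769, 832 ] 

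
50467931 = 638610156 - 588142225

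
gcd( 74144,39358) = 2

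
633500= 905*700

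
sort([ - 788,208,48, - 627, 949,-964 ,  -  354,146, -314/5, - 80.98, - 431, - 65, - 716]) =[  -  964, - 788,-716, - 627, - 431, - 354, - 80.98  , - 65, - 314/5,48,146, 208,949 ] 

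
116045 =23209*5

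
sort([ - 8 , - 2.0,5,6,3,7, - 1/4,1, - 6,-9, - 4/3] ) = [-9, - 8,-6 , - 2.0,- 4/3,-1/4 , 1, 3,5,6, 7] 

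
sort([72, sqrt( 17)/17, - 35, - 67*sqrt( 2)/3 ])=[  -  35, - 67 *sqrt( 2)/3,sqrt(17) /17, 72] 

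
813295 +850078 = 1663373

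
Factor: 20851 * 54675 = 3^7 * 5^2*29^1*719^1 =1140028425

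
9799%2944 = 967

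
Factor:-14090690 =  -2^1*5^1*1409069^1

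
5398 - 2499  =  2899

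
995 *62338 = 62026310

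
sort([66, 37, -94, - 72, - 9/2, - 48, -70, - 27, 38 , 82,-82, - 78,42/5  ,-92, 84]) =[ -94, - 92 , - 82,-78,-72,- 70,  -  48,- 27,-9/2, 42/5,37, 38 , 66, 82,  84] 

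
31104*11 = 342144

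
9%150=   9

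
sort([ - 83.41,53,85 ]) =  [ - 83.41,53, 85] 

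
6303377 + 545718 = 6849095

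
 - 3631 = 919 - 4550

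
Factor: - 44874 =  - 2^1 * 3^4*277^1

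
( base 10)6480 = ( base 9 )8800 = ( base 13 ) 2c46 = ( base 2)1100101010000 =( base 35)5a5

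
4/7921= 4/7921=0.00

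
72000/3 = 24000 = 24000.00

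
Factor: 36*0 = 0^1= 0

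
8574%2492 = 1098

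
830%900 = 830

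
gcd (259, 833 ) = 7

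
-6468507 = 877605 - 7346112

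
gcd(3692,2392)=52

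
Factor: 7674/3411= 2^1*3^(  -  1)*379^( - 1)*1279^1 = 2558/1137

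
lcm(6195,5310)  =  37170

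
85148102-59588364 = 25559738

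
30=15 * 2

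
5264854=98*53723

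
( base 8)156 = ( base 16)6E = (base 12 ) 92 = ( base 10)110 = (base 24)4e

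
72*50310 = 3622320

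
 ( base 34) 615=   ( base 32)6pv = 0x1B3F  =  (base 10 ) 6975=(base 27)9F9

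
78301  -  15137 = 63164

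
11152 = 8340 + 2812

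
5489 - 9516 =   -  4027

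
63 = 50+13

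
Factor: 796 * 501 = 2^2*3^1 * 167^1*199^1 = 398796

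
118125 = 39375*3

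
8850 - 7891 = 959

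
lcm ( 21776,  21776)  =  21776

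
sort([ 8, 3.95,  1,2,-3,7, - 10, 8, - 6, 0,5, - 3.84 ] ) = [ - 10, - 6, - 3.84, - 3, 0, 1, 2,3.95, 5, 7, 8,  8 ]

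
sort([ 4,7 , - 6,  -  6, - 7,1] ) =[ - 7, - 6, - 6,1,4,  7]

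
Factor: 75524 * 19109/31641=1443188116/31641 = 2^2*3^(  -  1) *53^(-1)*79^1 * 97^1* 197^1* 199^(-1 )*239^1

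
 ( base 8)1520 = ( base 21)1j8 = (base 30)S8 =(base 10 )848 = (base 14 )448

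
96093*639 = 61403427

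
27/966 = 9/322 = 0.03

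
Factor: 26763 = 3^1*11^1 * 811^1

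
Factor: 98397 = 3^2*13^1*29^2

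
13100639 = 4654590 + 8446049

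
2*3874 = 7748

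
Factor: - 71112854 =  - 2^1*35556427^1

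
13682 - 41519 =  - 27837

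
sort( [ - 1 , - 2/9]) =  [ - 1, - 2/9 ]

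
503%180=143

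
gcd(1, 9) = 1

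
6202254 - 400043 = 5802211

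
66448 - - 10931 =77379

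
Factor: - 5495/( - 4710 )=7/6 = 2^( - 1)* 3^( - 1)*7^1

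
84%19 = 8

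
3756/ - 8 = -939/2 =-469.50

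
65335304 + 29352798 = 94688102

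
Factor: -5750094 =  - 2^1*3^1*7^1*79^1*  1733^1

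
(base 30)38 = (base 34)2U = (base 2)1100010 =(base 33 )2w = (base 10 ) 98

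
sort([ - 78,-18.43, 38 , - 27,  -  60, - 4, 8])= [  -  78,-60, - 27,-18.43,- 4, 8, 38] 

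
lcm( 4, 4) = 4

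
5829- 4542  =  1287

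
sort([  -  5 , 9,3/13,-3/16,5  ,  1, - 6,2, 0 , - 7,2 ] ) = [ - 7, - 6, - 5, - 3/16,0, 3/13, 1,2,2, 5,9]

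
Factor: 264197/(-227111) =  - 17^1*15541^1*227111^( - 1) 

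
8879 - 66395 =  - 57516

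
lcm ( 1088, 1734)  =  55488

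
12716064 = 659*19296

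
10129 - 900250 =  - 890121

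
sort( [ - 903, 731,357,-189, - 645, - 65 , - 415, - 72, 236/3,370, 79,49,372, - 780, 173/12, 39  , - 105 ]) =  [  -  903, - 780, - 645, - 415 , - 189, - 105,- 72, - 65, 173/12,39,49,236/3,79, 357, 370,372, 731 ]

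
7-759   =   - 752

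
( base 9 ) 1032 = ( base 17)2AA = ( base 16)2F6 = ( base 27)112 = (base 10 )758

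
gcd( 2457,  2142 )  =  63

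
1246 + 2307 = 3553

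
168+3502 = 3670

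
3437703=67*51309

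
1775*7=12425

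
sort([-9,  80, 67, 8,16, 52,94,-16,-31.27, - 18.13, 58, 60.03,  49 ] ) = [ - 31.27, - 18.13,-16, - 9,  8,  16,49,52, 58, 60.03,67, 80,94 ] 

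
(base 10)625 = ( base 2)1001110001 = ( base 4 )21301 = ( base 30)kp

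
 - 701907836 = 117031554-818939390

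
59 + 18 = 77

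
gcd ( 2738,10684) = 2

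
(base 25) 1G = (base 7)56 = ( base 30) 1b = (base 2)101001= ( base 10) 41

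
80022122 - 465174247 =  - 385152125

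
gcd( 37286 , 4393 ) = 1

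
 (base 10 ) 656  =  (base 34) JA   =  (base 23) 15C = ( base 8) 1220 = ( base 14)34C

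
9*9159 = 82431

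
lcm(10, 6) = 30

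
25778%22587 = 3191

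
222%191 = 31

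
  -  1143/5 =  - 1143/5= -228.60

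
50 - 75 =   -  25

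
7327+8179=15506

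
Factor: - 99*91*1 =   -  9009 = - 3^2*7^1*11^1*13^1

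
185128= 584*317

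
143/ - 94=- 143/94= - 1.52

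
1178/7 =1178/7 = 168.29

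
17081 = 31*551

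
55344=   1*55344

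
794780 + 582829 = 1377609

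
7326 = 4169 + 3157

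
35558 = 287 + 35271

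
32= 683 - 651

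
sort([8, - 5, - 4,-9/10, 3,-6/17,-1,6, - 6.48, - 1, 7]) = [ - 6.48,-5,-4,-1,-1 ,-9/10, - 6/17, 3,6, 7,8]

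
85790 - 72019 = 13771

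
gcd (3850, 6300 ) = 350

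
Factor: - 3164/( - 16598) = 2^1*7^1 * 43^(-1 )*113^1*193^(-1) = 1582/8299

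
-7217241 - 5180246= - 12397487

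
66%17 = 15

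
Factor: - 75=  - 3^1 * 5^2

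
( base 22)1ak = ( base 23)18b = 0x2D4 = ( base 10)724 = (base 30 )O4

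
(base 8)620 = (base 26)fa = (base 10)400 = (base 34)BQ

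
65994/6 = 10999 = 10999.00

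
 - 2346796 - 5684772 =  - 8031568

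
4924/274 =17 + 133/137 = 17.97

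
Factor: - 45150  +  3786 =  - 41364 = -  2^2 * 3^3*383^1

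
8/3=8/3 =2.67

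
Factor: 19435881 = 3^1*61^1*106207^1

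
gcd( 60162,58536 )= 1626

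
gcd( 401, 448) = 1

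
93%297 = 93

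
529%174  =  7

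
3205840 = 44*72860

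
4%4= 0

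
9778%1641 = 1573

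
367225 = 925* 397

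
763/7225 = 763/7225 = 0.11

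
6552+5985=12537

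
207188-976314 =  - 769126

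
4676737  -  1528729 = 3148008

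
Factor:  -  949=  - 13^1*73^1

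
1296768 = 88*14736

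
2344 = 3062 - 718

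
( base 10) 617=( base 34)I5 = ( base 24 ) 11h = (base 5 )4432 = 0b1001101001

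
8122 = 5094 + 3028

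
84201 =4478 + 79723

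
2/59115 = 2/59115=0.00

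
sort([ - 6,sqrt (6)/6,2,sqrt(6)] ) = [ - 6,sqrt(6) /6,  2, sqrt (6)]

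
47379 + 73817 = 121196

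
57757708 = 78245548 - 20487840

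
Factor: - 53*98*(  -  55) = 2^1*5^1*7^2 * 11^1*53^1 = 285670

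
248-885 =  - 637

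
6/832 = 3/416 = 0.01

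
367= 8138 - 7771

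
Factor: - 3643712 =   -  2^6*17^2*197^1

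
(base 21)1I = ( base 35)14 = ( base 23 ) 1G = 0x27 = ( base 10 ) 39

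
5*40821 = 204105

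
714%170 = 34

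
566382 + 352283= 918665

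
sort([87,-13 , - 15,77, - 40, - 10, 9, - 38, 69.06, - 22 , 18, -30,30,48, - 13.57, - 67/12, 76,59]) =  [ - 40,  -  38,  -  30, - 22, - 15 ,  -  13.57,-13 , - 10, - 67/12,9, 18, 30, 48,59,69.06, 76,77, 87 ] 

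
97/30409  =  97/30409=0.00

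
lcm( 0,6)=0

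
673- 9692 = - 9019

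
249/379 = 249/379 = 0.66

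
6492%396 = 156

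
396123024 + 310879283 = 707002307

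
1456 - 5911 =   -  4455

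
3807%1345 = 1117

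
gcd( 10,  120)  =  10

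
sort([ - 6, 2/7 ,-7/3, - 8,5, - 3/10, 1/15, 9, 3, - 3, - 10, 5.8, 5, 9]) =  [-10, - 8, - 6, - 3, - 7/3, - 3/10, 1/15 , 2/7, 3 , 5,5,5.8,9,9]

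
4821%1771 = 1279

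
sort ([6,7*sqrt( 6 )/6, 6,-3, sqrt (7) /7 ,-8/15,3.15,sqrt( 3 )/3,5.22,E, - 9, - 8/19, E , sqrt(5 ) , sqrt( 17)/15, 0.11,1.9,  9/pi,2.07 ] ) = [ - 9,- 3, - 8/15, - 8/19,0.11, sqrt( 17)/15,  sqrt(7)/7 , sqrt( 3 )/3 , 1.9 , 2.07 , sqrt(5 ),  E, E,  7*sqrt(6)/6,9/pi , 3.15, 5.22, 6,  6]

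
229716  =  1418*162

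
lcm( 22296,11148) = 22296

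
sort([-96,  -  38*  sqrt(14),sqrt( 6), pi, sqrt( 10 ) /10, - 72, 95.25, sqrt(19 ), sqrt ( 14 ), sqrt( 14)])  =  [ - 38*sqrt(14), - 96, - 72 , sqrt( 10)/10, sqrt( 6 ), pi , sqrt(14 ), sqrt( 14), sqrt( 19 ),95.25]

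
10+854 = 864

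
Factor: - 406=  - 2^1 *7^1*29^1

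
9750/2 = 4875 = 4875.00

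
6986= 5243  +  1743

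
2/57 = 2/57 =0.04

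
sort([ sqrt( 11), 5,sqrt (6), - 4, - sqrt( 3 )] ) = [ - 4, - sqrt (3 ), sqrt( 6),sqrt(11),5] 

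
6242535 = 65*96039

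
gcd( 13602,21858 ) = 6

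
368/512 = 23/32 = 0.72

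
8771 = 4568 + 4203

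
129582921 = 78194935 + 51387986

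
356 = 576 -220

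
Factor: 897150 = 2^1*3^1*5^2*5981^1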